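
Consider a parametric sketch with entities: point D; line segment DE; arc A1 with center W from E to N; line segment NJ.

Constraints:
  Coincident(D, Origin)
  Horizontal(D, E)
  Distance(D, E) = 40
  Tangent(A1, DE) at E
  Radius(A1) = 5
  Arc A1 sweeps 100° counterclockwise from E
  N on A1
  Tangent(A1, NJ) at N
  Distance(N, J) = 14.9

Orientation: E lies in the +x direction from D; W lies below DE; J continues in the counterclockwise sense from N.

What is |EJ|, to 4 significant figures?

20.67

On A1, E sits at bearing 90° from W; a 100° counterclockwise sweep puts N at bearing 190°, so N = W + 5.0·(cos 190°, sin 190°) = (35.08, -5.868). Since A1 is tangent to NJ there, WN ⟂ NJ, so NJ runs along (−sin 190°, cos 190°); with |NJ| = 14.9, J = (37.66, -20.54). Then |EJ| = |J − E| = 20.67.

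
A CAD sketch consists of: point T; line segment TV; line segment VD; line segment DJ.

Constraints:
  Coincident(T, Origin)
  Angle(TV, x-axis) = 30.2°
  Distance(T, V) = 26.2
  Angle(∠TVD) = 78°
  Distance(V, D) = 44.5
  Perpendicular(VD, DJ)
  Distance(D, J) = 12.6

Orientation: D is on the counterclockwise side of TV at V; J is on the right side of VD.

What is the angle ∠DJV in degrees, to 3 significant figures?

74.2°

∠TVD = 78.0°, so VD runs at 30.2° + (180° − 78.0°) = 132° from the x-axis; with |VD| = 44.5, D = V + 44.5·(cos 132°, sin 132°) = (-7.25, 46.1). The perpendicularity gives DJ at right angles to VD; with |DJ| = 12.6 on the right of VD, J = D + 12.6·(0.741, 0.672) = (2.09, 54.6). Then cos ∠DJV = JD·JV / (|JD||JV|), giving 74.2°.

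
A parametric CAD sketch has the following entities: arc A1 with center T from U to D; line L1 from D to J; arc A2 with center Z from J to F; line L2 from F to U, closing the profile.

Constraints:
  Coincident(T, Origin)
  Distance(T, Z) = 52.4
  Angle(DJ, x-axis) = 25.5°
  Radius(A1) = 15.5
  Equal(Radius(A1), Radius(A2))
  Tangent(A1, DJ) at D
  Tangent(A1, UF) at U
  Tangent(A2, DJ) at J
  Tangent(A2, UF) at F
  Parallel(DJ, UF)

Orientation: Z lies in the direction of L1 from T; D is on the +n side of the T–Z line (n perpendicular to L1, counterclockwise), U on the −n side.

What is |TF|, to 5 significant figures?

54.644

The slot axis is L1's direction at 25.5°, so u = (cos 25.5°, sin 25.5°) = (0.90259, 0.43051) and n = (−sin 25.5°, cos 25.5°) = (-0.43051, 0.90259). T is at the origin and Z lies 52.4 along u from T, so Z = 52.4·u = (47.295, 22.559). Tangency of A1 to both parallel lines with radius 15.5 puts D and U at T ± 15.5·n: D = (-6.6729, 13.990), U = (6.6729, -13.990). Equal radii place J and F the same way about Z: J = Z + 15.5·n = (40.623, 36.549), F = Z − 15.5·n = (53.968, 8.5687). Then |TF| = |F − T| = 54.644.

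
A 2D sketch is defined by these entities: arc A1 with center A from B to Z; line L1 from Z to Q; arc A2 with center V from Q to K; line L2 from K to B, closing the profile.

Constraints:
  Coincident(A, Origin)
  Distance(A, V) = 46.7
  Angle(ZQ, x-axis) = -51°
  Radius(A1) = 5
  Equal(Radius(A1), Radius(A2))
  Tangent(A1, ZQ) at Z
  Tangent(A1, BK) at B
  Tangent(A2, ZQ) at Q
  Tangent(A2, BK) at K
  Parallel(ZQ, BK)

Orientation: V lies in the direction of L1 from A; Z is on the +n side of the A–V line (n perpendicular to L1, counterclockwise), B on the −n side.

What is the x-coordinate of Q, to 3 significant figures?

33.3

The slot axis is L1's direction at -51.0°, so u = (cos -51.0°, sin -51.0°) = (0.629, -0.777) and n = (−sin -51.0°, cos -51.0°) = (0.777, 0.629). A is at the origin and V lies 46.7 along u from A, so V = 46.7·u = (29.4, -36.3). Tangency of A1 to both parallel lines with radius 5.0 puts Z and B at A ± 5.0·n: Z = (3.89, 3.15), B = (-3.89, -3.15). Equal radii place Q and K the same way about V: Q = V + 5.0·n = (33.3, -33.1), K = V − 5.0·n = (25.5, -39.4). So Q.x = 33.3.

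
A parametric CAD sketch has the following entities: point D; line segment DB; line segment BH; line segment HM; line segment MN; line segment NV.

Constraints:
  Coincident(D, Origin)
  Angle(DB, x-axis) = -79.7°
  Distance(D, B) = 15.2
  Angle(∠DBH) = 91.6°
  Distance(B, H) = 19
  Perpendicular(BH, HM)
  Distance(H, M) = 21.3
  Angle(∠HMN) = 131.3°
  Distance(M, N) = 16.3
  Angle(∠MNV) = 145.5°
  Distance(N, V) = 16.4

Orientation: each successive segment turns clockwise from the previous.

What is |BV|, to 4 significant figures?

35.31

D is at the origin; DB runs at -79.7° with length 15.2, so B = (2.718, -14.96). ∠DBH = 91.6° gives BH at -168.1° from the x-axis; with |BH| = 19.0, H = (-15.87, -18.87). BH ⟂ HM, so HM runs at 101.9°; with |HM| = 21.3, M = (-20.27, 1.969). ∠HMN = 131.3° gives MN at 53.20° from the x-axis; with |MN| = 16.3, N = (-10.50, 15.02). ∠MNV = 145.5° gives NV at 18.70° from the x-axis; with |NV| = 16.4, V = (5.032, 20.28). Then |BV| = |V − B| = 35.31.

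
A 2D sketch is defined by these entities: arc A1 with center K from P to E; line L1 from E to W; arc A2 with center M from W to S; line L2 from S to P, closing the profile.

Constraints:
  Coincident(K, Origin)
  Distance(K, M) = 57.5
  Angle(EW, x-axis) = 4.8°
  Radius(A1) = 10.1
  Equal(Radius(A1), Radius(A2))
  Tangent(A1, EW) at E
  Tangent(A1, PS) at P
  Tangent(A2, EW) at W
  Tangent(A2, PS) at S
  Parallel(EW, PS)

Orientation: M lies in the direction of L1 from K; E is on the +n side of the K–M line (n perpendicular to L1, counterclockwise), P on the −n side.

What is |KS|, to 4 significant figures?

58.38

Tangency of A1 to both parallel lines with radius 10.1 puts E and P at K ± 10.1·n: E = (-0.8451, 10.06), P = (0.8451, -10.06). Equal radii place W and S the same way about M: W = M + 10.1·n = (56.45, 14.88), S = M − 10.1·n = (58.14, -5.253). Then |KS| = |S − K| = 58.38.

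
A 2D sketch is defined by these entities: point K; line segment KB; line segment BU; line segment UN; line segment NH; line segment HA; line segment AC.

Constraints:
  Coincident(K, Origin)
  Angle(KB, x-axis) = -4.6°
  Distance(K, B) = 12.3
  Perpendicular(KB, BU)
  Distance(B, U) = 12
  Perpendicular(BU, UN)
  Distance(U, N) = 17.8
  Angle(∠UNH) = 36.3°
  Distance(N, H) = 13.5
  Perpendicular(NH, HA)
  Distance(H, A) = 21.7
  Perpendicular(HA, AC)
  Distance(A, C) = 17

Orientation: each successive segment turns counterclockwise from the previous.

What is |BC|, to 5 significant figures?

32.504

K is at the origin; KB runs at -4.6° with length 12.3, so B = (12.260, -0.98645). KB ⟂ BU, so BU runs at 85.400°; with |BU| = 12.0, U = (13.223, 10.975). BU is perpendicular to UN, so UN runs at 175.40°; with |UN| = 17.8, N = (-4.5199, 12.402). ∠UNH = 36.3° gives NH at -40.900° from the x-axis; with |NH| = 13.5, H = (5.6841, 3.5634). The perpendicularity gives HA at right angles to NH, so HA runs at 49.100°; with |HA| = 21.7, A = (19.892, 19.965). The perpendicularity gives AC at right angles to HA, so AC runs at 139.10°; with |AC| = 17.0, C = (7.0425, 31.096). Then |BC| = |C − B| = 32.504.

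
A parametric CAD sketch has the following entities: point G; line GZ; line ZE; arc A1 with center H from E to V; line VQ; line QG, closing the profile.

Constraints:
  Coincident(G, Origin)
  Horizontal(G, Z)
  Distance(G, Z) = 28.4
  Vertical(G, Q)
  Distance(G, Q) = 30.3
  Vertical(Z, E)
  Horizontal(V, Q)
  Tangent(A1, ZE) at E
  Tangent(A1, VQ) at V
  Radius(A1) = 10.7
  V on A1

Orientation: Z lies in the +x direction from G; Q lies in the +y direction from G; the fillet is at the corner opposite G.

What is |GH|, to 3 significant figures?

26.4

G is at the origin; GZ is horizontal with |GZ| = 28.4 and Z on the +x side, so Z = (28.4, 0.00). G and Q share the same x with |GQ| = 30.3 and Q on the +y side, so Q = (0.00, 30.3). The virtual corner opposite G is at (28.4, 30.3). The tangent condition forces HE to be normal to ZE and the tangent condition forces HV to be normal to VQ, with radius 10.7, so the center H sits 10.7 in from both sides at H = (17.7, 19.6). Then |GH| = |H − G| = 26.4.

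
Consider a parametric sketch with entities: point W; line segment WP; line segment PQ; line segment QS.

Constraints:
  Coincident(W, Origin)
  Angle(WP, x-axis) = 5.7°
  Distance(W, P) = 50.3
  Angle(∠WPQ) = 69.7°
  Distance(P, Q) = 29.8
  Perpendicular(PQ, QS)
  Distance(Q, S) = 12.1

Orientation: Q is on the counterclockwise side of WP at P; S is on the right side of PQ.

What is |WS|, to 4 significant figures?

60.55

W is at the origin; WP runs at 5.7° with length 50.3, so P = 50.3·(cos 5.7°, sin 5.7°) = (50.05, 4.996). ∠WPQ = 69.7°, so PQ runs at 5.7° + (180° − 69.7°) = 116.0° from the x-axis; with |PQ| = 29.8, Q = P + 29.8·(cos 116.0°, sin 116.0°) = (36.99, 31.78). PQ is perpendicular to QS; with |QS| = 12.1 on the right of PQ, S = Q + 12.1·(0.8988, 0.4384) = (47.86, 37.08). Then |WS| = |S − W| = 60.55.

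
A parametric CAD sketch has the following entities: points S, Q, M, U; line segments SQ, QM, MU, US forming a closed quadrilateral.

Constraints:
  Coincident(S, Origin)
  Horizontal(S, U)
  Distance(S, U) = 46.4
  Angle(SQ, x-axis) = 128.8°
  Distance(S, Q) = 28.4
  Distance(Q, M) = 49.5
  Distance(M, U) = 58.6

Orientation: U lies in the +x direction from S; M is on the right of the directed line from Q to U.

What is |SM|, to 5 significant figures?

26.686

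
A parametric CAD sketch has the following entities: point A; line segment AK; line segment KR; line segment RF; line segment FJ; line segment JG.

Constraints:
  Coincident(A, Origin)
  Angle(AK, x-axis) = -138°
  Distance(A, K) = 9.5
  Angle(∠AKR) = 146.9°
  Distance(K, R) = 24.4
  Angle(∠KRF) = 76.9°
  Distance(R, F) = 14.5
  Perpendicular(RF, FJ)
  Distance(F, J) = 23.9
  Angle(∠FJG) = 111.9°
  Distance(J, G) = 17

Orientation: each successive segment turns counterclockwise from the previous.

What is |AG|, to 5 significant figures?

13.661

A is at the origin; AK runs at -138.0° with length 9.5, so K = (-7.0599, -6.3567). ∠AKR = 146.9° gives KR at -104.90° from the x-axis; with |KR| = 24.4, R = (-13.334, -29.936). ∠KRF = 76.9° gives RF at -1.8000° from the x-axis; with |RF| = 14.5, F = (1.1589, -30.392). RF ⟂ FJ, so FJ runs at 88.200°; with |FJ| = 23.9, J = (1.9096, -6.5036). ∠FJG = 111.9° gives JG at 156.30° from the x-axis; with |JG| = 17.0, G = (-13.657, 0.32955). Then |AG| = |G − A| = 13.661.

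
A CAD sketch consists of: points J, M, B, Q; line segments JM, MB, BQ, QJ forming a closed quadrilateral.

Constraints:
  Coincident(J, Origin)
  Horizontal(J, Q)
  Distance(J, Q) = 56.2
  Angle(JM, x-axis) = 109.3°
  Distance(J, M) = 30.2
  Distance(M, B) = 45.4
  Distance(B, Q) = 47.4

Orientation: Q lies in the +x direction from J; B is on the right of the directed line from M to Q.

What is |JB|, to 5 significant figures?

15.919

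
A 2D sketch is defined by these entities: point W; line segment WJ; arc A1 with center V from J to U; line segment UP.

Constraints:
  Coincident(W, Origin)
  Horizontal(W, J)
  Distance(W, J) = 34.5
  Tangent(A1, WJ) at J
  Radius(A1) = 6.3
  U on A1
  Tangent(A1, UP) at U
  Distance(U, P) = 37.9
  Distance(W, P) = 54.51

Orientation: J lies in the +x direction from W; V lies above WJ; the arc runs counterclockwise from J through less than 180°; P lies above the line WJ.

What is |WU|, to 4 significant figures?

41.36

W is at the origin; WJ is horizontal with |WJ| = 34.5 and J on the +x side, so J = (34.50, 0.000). Since A1 is tangent to WJ there, VJ ⟂ WJ, so V = J + (0, 6.3) = (34.50, 6.300). Since VU ⟂ UP (tangency), |VP| = √(6.3² + 37.9²) = 38.42 regardless of where U sits on A1. So P lies on both circle(W, 54.51) and circle(V, 38.42); the above-WJ intersection is P = (31.35, 44.59). U is the foot of the tangent from P: U = (40.61, 7.839).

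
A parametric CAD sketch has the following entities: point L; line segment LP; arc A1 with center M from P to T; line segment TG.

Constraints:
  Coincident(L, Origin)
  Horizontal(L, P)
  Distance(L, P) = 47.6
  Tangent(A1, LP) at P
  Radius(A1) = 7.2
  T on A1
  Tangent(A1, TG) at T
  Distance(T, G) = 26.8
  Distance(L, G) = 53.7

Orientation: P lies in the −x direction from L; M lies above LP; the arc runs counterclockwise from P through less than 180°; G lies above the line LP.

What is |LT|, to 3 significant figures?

41.1

L is at the origin; LP is horizontal with |LP| = 47.6 and P on the −x side, so P = (-47.6, 0.00). A1 meets LP tangentially, so MP is at right angles to LP, so M = P + (0, 7.2) = (-47.6, 7.20). Since MT ⟂ TG (tangency), |MG| = √(7.2² + 26.8²) = 27.8 regardless of where T sits on A1. So G lies on both circle(L, 53.7) and circle(M, 27.8); the above-LP intersection is G = (-41.4, 34.2). T is the foot of the tangent from G: T = (-40.4, 7.46).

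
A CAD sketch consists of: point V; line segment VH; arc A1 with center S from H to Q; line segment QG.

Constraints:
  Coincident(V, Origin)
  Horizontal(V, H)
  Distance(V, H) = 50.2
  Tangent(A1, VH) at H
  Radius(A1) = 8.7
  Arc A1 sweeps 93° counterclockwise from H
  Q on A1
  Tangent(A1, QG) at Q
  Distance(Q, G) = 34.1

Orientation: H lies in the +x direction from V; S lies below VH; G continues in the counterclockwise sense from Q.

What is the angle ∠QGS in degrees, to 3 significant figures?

14.3°

On A1, H sits at bearing 90° from S; a 93° counterclockwise sweep puts Q at bearing 183°, so Q = S + 8.7·(cos 183°, sin 183°) = (41.5, -9.16). The tangent condition forces SQ to be normal to QG, so QG runs along (−sin 183°, cos 183°); with |QG| = 34.1, G = (43.3, -43.2). Then cos ∠QGS = GQ·GS / (|GQ||GS|), giving 14.3°.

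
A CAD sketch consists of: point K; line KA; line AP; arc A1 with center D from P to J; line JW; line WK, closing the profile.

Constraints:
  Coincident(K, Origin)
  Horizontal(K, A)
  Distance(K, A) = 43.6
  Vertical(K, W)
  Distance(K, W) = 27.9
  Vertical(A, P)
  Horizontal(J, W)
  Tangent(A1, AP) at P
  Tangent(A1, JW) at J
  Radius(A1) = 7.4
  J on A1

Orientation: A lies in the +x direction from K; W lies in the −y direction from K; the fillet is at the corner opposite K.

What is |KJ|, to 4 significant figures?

45.70

The virtual corner opposite K is at (43.60, -27.90). Since A1 is tangent to AP there, DP ⟂ AP and A1 meets JW tangentially, so DJ is at right angles to JW, with radius 7.4, so the center D sits 7.4 in from both sides at D = (36.20, -20.50). That places the tangent points at P = (43.60, -20.50) on AP and J = (36.20, -27.90) on JW. Then |KJ| = |J − K| = 45.70.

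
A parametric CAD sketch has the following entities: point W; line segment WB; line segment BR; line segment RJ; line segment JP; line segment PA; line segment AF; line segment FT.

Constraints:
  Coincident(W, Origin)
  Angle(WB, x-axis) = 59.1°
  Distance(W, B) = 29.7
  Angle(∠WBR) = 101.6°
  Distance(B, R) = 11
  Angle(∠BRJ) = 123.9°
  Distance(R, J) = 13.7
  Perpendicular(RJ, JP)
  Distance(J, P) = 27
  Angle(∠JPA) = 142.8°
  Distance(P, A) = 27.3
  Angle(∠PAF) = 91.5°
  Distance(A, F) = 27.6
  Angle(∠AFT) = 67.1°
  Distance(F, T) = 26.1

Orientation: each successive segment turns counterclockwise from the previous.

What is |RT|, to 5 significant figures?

19.267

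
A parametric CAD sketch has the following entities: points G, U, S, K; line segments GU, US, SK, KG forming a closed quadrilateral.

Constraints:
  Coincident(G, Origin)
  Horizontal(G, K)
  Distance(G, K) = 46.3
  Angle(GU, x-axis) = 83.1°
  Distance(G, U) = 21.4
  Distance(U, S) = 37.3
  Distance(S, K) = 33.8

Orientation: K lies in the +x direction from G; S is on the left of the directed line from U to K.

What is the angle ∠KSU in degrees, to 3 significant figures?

86.1°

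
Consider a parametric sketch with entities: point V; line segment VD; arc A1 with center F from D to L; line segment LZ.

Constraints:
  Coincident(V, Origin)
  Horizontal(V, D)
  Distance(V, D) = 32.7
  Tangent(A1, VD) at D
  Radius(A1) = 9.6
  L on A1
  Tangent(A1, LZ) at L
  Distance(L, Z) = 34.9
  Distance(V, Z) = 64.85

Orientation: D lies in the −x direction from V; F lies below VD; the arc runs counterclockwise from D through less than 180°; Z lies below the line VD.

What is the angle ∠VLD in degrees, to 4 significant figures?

28.49°

Checks: |FL| = 9.600 ✓; ∠(FL, LZ) = 90.00° ✓; |LZ| = 34.90 ✓; |VZ| = 64.85 ✓.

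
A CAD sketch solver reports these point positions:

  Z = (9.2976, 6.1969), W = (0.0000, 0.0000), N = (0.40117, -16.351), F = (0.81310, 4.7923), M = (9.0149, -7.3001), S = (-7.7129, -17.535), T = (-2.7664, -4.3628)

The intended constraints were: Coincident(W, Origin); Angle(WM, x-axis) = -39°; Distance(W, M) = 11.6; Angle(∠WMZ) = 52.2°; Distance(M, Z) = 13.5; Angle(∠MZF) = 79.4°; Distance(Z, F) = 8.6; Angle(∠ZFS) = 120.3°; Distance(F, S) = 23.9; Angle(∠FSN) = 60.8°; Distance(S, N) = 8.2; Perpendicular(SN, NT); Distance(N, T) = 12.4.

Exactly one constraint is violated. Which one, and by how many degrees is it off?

Perpendicular(SN, NT) — off by 6.50°.

W = (0.00, 0.00) ✓; WM at -39.00° ✓; |WM| = 11.60 ✓; ∠WMZ = 52.20° ✓; |MZ| = 13.50 ✓; ∠MZF = 79.40° ✓; |ZF| = 8.600 ✓; ∠ZFS = 120.3° ✓; |FS| = 23.90 ✓; ∠FSN = 60.80° ✓; |SN| = 8.200 ✓; ∠(SN, NT) = 96.50° ✗; |NT| = 12.40 ✓.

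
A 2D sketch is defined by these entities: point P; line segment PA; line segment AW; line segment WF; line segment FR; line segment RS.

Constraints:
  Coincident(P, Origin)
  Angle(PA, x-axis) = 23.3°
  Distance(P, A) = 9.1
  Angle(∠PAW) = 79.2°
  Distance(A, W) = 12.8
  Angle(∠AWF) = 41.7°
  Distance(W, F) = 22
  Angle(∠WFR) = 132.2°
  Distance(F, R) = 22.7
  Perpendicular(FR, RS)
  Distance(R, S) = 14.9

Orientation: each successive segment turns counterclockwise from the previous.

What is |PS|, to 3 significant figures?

28.7

P is at the origin; PA runs at 23.3° with length 9.1, so A = (8.36, 3.60). ∠PAW = 79.2° gives AW at 124° from the x-axis; with |AW| = 12.8, W = (1.18, 14.2). ∠AWF = 41.7° gives WF at -97.6° from the x-axis; with |WF| = 22.0, F = (-1.73, -7.61). ∠WFR = 132.2° gives FR at -49.8° from the x-axis; with |FR| = 22.7, R = (12.9, -24.9). FR ⟂ RS, so RS runs at 40.2°; with |RS| = 14.9, S = (24.3, -15.3). Then |PS| = |S − P| = 28.7.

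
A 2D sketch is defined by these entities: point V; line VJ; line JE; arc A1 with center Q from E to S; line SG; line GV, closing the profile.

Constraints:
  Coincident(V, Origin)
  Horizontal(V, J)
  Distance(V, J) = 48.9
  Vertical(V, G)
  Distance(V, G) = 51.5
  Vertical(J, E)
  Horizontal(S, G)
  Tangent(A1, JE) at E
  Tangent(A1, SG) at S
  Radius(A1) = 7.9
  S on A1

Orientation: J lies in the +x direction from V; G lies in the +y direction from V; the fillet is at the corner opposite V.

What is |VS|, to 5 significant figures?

65.827

The virtual corner opposite V is at (48.900, 51.500). A1 meets JE tangentially, so QE is at right angles to JE and the tangent condition forces QS to be normal to SG, with radius 7.9, so the center Q sits 7.9 in from both sides at Q = (41.000, 43.600). That places the tangent points at E = (48.900, 43.600) on JE and S = (41.000, 51.500) on SG. Then |VS| = |S − V| = 65.827.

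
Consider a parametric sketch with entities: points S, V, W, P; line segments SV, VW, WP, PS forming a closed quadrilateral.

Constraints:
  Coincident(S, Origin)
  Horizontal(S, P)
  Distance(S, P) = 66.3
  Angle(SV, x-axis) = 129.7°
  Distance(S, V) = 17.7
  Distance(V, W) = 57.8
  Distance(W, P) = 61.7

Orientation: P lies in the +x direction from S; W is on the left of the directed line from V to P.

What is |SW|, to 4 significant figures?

60.82

S is at the origin; SP is horizontal with |SP| = 66.3 and P in +x, so P = (66.3, 0). SV runs at 129.7° with |SV| = 17.7, so V = (-11.31, 13.62). W is determined by |VW| = 57.8 and |WP| = 61.7 together: it lies at the intersection of circle(V, 57.8) and circle(P, 61.7). With |VP| = 78.79, the foot of the radical line on VP is 36.44 from V and the perpendicular offset is √(57.8² − 36.44²) = 44.87. Taking the left-of-VP solution: W = (32.34, 51.51).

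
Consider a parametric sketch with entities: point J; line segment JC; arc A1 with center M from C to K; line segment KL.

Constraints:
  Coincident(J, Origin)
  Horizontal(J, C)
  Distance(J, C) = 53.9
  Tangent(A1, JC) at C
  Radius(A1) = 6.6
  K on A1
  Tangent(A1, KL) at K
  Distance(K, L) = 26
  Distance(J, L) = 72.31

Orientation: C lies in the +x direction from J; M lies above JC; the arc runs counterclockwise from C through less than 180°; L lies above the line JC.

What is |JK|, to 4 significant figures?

60.61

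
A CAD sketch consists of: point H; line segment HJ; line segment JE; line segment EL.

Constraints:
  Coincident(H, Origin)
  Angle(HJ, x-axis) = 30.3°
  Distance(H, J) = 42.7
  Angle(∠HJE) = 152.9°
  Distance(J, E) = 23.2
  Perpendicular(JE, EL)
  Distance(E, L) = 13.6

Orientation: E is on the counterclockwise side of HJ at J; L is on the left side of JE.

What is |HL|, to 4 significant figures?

61.49

H is at the origin; HJ runs at 30.3° with length 42.7, so J = 42.7·(cos 30.3°, sin 30.3°) = (36.87, 21.54). ∠HJE = 152.9°, so JE runs at 30.3° + (180° − 152.9°) = 57.40° from the x-axis; with |JE| = 23.2, E = J + 23.2·(cos 57.40°, sin 57.40°) = (49.37, 41.09). JE is perpendicular to EL; with |EL| = 13.6 on the left of JE, L = E + 13.6·(-0.8425, 0.5388) = (37.91, 48.42). Then |HL| = |L − H| = 61.49.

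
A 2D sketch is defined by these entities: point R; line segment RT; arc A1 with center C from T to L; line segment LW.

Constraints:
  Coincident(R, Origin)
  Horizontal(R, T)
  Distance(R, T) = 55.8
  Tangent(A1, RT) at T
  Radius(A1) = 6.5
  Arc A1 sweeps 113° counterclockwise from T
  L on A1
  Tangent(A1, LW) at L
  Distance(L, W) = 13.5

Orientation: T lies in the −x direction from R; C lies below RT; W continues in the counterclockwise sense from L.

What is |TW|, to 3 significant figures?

21.5

R is at the origin; RT is horizontal with |RT| = 55.8 and T on the −x side, so T = (-55.8, 0.00). A1 meets RT tangentially, so CT is at right angles to RT, so C = T + (0, -6.5) = (-55.8, -6.50). On A1, T sits at bearing 90° from C; a 113° counterclockwise sweep puts L at bearing 203°, so L = C + 6.5·(cos 203°, sin 203°) = (-61.8, -9.04). The tangent condition forces CL to be normal to LW, so LW runs along (−sin 203°, cos 203°); with |LW| = 13.5, W = (-56.5, -21.5). Then |TW| = |W − T| = 21.5.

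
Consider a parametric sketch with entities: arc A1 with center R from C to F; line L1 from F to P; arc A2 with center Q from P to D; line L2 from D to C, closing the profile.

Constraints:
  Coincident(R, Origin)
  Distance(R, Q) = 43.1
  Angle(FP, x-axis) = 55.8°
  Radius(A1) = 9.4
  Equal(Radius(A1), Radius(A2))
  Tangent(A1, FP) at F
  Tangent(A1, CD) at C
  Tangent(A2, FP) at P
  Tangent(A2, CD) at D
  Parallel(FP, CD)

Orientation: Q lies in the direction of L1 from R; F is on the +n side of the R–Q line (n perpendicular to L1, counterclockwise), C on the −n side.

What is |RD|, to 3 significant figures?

44.1

Tangency of A1 to both parallel lines with radius 9.4 puts F and C at R ± 9.4·n: F = (-7.77, 5.28), C = (7.77, -5.28). Equal radii place P and D the same way about Q: P = Q + 9.4·n = (16.5, 40.9), D = Q − 9.4·n = (32.0, 30.4). Then |RD| = |D − R| = 44.1.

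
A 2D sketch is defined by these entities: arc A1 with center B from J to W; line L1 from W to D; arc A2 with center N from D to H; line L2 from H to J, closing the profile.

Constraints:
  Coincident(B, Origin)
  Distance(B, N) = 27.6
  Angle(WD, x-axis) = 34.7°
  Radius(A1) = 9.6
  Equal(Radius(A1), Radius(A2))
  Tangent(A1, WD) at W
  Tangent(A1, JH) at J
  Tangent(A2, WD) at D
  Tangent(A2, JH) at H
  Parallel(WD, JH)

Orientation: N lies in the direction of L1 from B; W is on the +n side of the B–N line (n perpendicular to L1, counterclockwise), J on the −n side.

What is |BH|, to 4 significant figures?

29.22

The slot axis is L1's direction at 34.7°, so u = (cos 34.7°, sin 34.7°) = (0.8221, 0.5693) and n = (−sin 34.7°, cos 34.7°) = (-0.5693, 0.8221). B is at the origin and N lies 27.6 along u from B, so N = 27.6·u = (22.69, 15.71). Tangency of A1 to both parallel lines with radius 9.6 puts W and J at B ± 9.6·n: W = (-5.465, 7.893), J = (5.465, -7.893). Equal radii place D and H the same way about N: D = N + 9.6·n = (17.23, 23.60), H = N − 9.6·n = (28.16, 7.820). Then |BH| = |H − B| = 29.22.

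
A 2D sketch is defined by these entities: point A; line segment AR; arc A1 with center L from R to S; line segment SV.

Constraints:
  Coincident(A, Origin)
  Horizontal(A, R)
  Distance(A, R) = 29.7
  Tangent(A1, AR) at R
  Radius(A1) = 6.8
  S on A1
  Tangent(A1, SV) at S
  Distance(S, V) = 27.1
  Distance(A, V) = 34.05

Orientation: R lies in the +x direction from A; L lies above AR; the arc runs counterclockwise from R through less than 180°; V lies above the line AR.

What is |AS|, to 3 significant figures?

36.4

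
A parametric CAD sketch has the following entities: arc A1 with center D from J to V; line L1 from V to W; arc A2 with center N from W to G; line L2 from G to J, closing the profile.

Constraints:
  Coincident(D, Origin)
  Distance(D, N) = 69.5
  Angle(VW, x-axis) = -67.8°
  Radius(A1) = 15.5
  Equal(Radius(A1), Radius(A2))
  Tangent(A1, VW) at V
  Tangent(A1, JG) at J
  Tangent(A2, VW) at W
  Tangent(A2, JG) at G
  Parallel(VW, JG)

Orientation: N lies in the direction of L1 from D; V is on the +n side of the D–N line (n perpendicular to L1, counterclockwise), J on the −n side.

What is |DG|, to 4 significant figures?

71.21

The slot axis is L1's direction at -67.8°, so u = (cos -67.8°, sin -67.8°) = (0.3778, -0.9259) and n = (−sin -67.8°, cos -67.8°) = (0.9259, 0.3778). D is at the origin and N lies 69.5 along u from D, so N = 69.5·u = (26.26, -64.35). Tangency of A1 to both parallel lines with radius 15.5 puts V and J at D ± 15.5·n: V = (14.35, 5.857), J = (-14.35, -5.857). Equal radii place W and G the same way about N: W = N + 15.5·n = (40.61, -58.49), G = N − 15.5·n = (11.91, -70.20). Then |DG| = |G − D| = 71.21.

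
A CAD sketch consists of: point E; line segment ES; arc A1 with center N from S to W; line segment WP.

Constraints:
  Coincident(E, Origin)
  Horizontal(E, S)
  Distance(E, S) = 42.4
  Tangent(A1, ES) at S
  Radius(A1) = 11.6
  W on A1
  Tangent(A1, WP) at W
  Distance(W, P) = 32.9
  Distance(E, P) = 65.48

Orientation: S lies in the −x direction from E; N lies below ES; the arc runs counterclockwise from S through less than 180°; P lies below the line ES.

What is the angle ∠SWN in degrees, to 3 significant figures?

38.5°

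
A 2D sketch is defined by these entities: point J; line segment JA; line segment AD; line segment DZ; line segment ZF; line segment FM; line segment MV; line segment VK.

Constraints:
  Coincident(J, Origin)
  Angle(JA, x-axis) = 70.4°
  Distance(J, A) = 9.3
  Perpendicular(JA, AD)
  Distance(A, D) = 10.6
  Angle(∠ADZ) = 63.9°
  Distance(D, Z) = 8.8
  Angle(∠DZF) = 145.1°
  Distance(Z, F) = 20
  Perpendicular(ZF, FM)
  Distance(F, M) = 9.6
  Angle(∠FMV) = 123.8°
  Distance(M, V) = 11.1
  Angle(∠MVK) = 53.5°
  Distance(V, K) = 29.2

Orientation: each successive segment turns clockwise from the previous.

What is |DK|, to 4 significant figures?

26.73

∠FMV = 123.8° gives MV at 43.20° from the x-axis; with |MV| = 11.1, V = (-6.400, 12.86). ∠MVK = 53.5° gives VK at -83.30° from the x-axis; with |VK| = 29.2, K = (-2.994, -16.14). Then |DK| = |K − D| = 26.73.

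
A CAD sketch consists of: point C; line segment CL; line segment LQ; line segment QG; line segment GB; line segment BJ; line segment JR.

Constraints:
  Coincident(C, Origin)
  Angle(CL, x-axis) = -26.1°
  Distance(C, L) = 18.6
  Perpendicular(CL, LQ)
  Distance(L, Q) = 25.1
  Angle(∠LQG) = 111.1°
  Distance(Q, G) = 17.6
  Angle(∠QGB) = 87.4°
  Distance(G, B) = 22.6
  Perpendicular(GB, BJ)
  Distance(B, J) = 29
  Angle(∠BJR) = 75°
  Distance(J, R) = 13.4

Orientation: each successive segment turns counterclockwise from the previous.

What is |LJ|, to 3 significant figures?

3.99

C is at the origin; CL runs at -26.1° with length 18.6, so L = (16.7, -8.18). CL ⟂ LQ, so LQ runs at 63.9°; with |LQ| = 25.1, Q = (27.7, 14.4). ∠LQG = 111.1° gives QG at 133° from the x-axis; with |QG| = 17.6, G = (15.8, 27.3). ∠QGB = 87.4° gives GB at -135° from the x-axis; with |GB| = 22.6, B = (-0.0810, 11.2). The perpendicularity gives BJ at right angles to GB, so BJ runs at -44.6°; with |BJ| = 29.0, J = (20.6, -9.18). Then |LJ| = |J − L| = 3.99.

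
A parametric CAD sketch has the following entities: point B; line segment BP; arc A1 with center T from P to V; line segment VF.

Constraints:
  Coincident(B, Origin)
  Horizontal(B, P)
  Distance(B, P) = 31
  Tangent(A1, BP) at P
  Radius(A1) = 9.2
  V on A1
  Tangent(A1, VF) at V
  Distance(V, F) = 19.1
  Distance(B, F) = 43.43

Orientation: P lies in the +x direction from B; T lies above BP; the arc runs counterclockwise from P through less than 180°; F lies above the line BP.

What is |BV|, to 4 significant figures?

41.45

Checks: |TV| = 9.200 ✓; ∠(TV, VF) = 90.00° ✓; |VF| = 19.10 ✓; |BF| = 43.43 ✓.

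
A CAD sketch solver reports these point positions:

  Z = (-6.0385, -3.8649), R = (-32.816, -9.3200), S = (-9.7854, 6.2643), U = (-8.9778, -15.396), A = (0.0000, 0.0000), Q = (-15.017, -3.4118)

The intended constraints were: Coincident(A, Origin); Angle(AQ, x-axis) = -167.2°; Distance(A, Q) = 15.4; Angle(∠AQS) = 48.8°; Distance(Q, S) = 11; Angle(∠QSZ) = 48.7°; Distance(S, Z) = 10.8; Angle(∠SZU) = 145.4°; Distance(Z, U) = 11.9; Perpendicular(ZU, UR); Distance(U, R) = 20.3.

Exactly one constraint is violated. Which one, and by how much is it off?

Distance(U, R) = 20.3 — off by 4.30.

A = (0.00, 0.00) ✓; AQ at -167.2° ✓; |AQ| = 15.40 ✓; ∠AQS = 48.80° ✓; |QS| = 11.00 ✓; ∠QSZ = 48.70° ✓; |SZ| = 10.80 ✓; ∠SZU = 145.4° ✓; |ZU| = 11.90 ✓; ∠(ZU, UR) = 90.00° ✓; |UR| = 24.60 ✗.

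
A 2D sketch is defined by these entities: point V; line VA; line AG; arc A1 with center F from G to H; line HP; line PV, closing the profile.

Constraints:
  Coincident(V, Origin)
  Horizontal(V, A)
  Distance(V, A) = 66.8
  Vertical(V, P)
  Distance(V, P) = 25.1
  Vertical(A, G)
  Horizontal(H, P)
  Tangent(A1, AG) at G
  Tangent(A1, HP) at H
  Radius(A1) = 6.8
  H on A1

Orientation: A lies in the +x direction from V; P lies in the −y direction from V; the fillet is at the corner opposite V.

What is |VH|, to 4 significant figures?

65.04

V is at the origin; V and A share the same y with |VA| = 66.8 and A on the +x side, so A = (66.80, 0.000). VP is vertical with |VP| = 25.1 and P on the −y side, so P = (0.000, -25.10). The virtual corner opposite V is at (66.80, -25.10). Since A1 is tangent to AG there, FG ⟂ AG and since A1 is tangent to HP there, FH ⟂ HP, with radius 6.8, so the center F sits 6.8 in from both sides at F = (60.00, -18.30). That places the tangent points at G = (66.80, -18.30) on AG and H = (60.00, -25.10) on HP. Then |VH| = |H − V| = 65.04.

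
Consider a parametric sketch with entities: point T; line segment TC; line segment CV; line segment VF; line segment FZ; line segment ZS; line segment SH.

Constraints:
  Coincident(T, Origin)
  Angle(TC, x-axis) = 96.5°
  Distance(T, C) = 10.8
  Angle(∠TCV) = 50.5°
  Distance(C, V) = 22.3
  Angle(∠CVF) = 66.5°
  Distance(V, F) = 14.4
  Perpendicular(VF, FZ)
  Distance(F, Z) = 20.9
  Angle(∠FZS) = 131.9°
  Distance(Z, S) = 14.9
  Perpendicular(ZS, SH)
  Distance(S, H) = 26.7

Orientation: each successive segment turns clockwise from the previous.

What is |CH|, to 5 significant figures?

25.257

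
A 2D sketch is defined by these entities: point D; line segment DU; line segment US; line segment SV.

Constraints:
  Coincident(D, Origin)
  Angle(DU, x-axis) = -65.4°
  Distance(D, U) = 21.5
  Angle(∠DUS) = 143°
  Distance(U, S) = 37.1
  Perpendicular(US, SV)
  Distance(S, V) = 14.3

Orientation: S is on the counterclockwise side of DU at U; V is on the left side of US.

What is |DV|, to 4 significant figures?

54.29

D is at the origin; DU runs at -65.4° with length 21.5, so U = 21.5·(cos -65.4°, sin -65.4°) = (8.950, -19.55). ∠DUS = 143.0°, so US runs at -65.4° + (180° − 143.0°) = -28.40° from the x-axis; with |US| = 37.1, S = U + 37.1·(cos -28.40°, sin -28.40°) = (41.58, -37.19). US is perpendicular to SV; with |SV| = 14.3 on the left of US, V = S + 14.3·(0.4756, 0.8796) = (48.39, -24.62). Then |DV| = |V − D| = 54.29.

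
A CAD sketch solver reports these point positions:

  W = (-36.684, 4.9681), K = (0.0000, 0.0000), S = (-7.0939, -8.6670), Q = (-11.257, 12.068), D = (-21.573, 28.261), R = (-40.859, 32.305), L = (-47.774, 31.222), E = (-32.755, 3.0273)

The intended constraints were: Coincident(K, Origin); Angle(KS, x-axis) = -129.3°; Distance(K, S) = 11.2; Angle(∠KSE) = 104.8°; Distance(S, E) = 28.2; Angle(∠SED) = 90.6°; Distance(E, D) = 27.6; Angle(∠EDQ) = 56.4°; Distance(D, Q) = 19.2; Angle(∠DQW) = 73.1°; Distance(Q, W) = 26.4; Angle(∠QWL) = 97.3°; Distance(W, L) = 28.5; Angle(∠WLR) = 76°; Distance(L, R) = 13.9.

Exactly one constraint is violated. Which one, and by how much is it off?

Distance(L, R) = 13.9 — off by 6.90.

K = (0.00, 0.00) ✓; KS at -129.3° ✓; |KS| = 11.20 ✓; ∠KSE = 104.8° ✓; |SE| = 28.20 ✓; ∠SED = 90.60° ✓; |ED| = 27.60 ✓; ∠EDQ = 56.40° ✓; |DQ| = 19.20 ✓; ∠DQW = 73.10° ✓; |QW| = 26.40 ✓; ∠QWL = 97.30° ✓; |WL| = 28.50 ✓; ∠WLR = 76.00° ✓; |LR| = 6.999 ✗.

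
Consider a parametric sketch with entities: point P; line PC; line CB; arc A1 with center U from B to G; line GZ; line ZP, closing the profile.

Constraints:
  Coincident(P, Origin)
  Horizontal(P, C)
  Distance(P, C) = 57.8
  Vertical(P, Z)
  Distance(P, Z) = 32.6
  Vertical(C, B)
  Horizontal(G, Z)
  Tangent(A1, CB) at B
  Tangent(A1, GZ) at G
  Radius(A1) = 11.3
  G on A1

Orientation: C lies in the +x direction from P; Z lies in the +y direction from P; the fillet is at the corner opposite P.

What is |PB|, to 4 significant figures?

61.60

The virtual corner opposite P is at (57.80, 32.60). Since A1 is tangent to CB there, UB ⟂ CB and tangency of A1 to GZ means the radius UG is perpendicular to GZ, with radius 11.3, so the center U sits 11.3 in from both sides at U = (46.50, 21.30). That places the tangent points at B = (57.80, 21.30) on CB and G = (46.50, 32.60) on GZ. Then |PB| = |B − P| = 61.60.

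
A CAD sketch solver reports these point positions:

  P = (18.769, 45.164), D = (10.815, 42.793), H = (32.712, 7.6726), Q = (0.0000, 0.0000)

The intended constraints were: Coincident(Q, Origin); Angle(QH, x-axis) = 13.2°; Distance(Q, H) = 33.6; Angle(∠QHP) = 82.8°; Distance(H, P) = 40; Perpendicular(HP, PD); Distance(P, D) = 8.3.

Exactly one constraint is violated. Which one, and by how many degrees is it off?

Perpendicular(HP, PD) — off by 3.80°.

Q = (0.00, 0.00) ✓; QH at 13.20° ✓; |QH| = 33.60 ✓; ∠QHP = 82.80° ✓; |HP| = 40.00 ✓; ∠(HP, PD) = 86.20° ✗; |PD| = 8.300 ✓.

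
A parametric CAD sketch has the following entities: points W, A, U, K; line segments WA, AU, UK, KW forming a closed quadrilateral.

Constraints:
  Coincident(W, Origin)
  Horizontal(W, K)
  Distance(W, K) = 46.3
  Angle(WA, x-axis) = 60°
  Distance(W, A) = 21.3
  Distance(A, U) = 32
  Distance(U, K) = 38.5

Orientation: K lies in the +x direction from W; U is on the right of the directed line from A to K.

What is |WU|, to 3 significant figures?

17.0

W is at the origin; W and K share the same y with |WK| = 46.3 and K in +x, so K = (46.3, 0). WA runs at 60.0° with |WA| = 21.3, so A = (10.7, 18.4). U is determined by |AU| = 32.0 and |UK| = 38.5 together: it lies at the intersection of circle(A, 32.0) and circle(K, 38.5). With |AK| = 40.1, the foot of the radical line on AK is 14.4 from A and the perpendicular offset is √(32.0² − 14.4²) = 28.6. Taking the right-of-AK solution: U = (10.3, -13.6).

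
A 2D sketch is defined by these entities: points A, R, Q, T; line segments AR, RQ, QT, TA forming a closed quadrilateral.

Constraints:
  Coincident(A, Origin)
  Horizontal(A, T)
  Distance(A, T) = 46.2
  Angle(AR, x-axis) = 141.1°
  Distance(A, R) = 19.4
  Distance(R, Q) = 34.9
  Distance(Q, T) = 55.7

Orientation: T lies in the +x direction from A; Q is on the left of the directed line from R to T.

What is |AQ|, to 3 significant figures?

39.9

Checks: |RQ| = 34.90 ✓; |QT| = 55.70 ✓.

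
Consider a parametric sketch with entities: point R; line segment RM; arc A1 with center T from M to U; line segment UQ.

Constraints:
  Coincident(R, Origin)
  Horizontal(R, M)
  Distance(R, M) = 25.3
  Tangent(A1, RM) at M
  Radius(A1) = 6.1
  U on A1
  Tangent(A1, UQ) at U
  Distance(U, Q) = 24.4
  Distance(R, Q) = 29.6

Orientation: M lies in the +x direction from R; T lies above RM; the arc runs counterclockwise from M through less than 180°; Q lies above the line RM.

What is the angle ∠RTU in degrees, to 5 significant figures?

146.62°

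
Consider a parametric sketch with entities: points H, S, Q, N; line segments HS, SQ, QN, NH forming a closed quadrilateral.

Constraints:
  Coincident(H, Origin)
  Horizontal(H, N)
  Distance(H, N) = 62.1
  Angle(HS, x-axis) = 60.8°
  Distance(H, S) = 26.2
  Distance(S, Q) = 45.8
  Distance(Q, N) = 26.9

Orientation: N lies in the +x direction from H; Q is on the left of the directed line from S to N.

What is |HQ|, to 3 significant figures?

64.2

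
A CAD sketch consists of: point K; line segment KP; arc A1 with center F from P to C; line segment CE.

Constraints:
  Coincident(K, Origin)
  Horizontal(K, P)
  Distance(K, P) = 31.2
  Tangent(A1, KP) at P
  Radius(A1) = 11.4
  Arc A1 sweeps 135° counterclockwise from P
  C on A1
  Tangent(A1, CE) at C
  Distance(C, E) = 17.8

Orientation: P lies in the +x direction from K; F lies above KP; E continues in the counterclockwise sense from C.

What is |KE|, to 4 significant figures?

41.70

K is at the origin; K and P share the same y with |KP| = 31.2 and P on the +x side, so P = (31.20, 0.000). Tangency of A1 to KP means the radius FP is perpendicular to KP, so F = P + (0, 11.4) = (31.20, 11.40). On A1, P sits at bearing -90° from F; a 135° counterclockwise sweep puts C at bearing 45°, so C = F + 11.4·(cos 45°, sin 45°) = (39.26, 19.46). The tangent condition forces FC to be normal to CE, so CE runs along (−sin 45°, cos 45°); with |CE| = 17.8, E = (26.67, 32.05). Then |KE| = |E − K| = 41.70.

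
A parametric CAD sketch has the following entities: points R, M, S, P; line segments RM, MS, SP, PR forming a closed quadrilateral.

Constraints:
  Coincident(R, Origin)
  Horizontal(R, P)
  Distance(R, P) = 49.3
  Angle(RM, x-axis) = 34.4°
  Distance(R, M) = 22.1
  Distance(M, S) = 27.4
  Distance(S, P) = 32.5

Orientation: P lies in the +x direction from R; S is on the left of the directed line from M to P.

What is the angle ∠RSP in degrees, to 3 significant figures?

70.6°

R is at the origin; R and P share the same y with |RP| = 49.3 and P in +x, so P = (49.3, 0). RM runs at 34.4° with |RM| = 22.1, so M = (18.2, 12.5). S is determined by |MS| = 27.4 and |SP| = 32.5 together: it lies at the intersection of circle(M, 27.4) and circle(P, 32.5). With |MP| = 33.5, the foot of the radical line on MP is 12.2 from M and the perpendicular offset is √(27.4² − 12.2²) = 24.5. Taking the left-of-MP solution: S = (38.7, 30.7).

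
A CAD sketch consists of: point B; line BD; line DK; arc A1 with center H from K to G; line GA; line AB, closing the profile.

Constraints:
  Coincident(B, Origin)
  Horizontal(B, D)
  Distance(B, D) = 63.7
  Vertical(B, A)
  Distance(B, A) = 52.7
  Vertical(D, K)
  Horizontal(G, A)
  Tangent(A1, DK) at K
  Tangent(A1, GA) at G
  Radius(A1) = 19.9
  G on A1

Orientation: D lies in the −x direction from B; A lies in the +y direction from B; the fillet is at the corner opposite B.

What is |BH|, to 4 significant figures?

54.72

B is at the origin; BD is horizontal with |BD| = 63.7 and D on the −x side, so D = (-63.70, 0.000). BA is vertical with |BA| = 52.7 and A on the +y side, so A = (0.000, 52.70). The virtual corner opposite B is at (-63.70, 52.70). The tangent condition forces HK to be normal to DK and the tangent condition forces HG to be normal to GA, with radius 19.9, so the center H sits 19.9 in from both sides at H = (-43.80, 32.80). Then |BH| = |H − B| = 54.72.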